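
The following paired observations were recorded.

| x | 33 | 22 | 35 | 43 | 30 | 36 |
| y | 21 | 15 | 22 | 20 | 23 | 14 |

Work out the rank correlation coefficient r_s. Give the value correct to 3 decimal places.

Rank x: 3, 1, 4, 6, 2, 5
Rank y: 4, 2, 5, 3, 6, 1
d = rank(x) − rank(y): -1, -1, -1, 3, -4, 4; Σd² = 44
ρ = 1 − 6Σd² / [n(n²−1)] = 1 − 6×44 / (6×35) = 1 − 264/210 ≈ -0.257

-0.257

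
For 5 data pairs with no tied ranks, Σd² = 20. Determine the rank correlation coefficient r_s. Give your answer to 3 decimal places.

0.000

ρ = 1 − 6Σd² / [n(n²−1)] = 1 − 6×20 / (5×24)
  = 1 − 120/120 = 1 − 1.0000 ≈ 0.000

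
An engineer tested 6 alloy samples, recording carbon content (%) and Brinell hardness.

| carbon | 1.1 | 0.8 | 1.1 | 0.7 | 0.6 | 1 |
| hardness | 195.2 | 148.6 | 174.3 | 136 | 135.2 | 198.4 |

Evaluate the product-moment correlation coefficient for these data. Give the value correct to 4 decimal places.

n = 6, Σx = 5.3, Σy = 987.7, Σx² = 4.91, Σy² = 166703.09, Σxy = 900.05
nΣxy − ΣxΣy = 5400.3 − 5234.81 = 165.49
nΣx² − (Σx)² = 29.46 − 28.09 = 1.37; nΣy² − (Σy)² = 1000218.54 − 975551.29 = 24667.25
r = 165.49 / √(1.37 × 24667.25) = 165.49 / 183.8318 ≈ 0.9002

0.9002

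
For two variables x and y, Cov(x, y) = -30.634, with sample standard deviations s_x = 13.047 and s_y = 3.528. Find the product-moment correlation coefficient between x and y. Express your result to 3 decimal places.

-0.666

r = Cov(x,y) / (s_x · s_y) = -30.634 / (13.047 × 3.528)
  = -30.634 / 46.0298 ≈ -0.666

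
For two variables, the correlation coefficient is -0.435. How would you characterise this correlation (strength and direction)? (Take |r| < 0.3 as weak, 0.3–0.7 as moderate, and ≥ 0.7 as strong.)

r = -0.435 < 0 so the relationship is negative.
|r| = 0.435, which falls in the moderate range.

moderate negative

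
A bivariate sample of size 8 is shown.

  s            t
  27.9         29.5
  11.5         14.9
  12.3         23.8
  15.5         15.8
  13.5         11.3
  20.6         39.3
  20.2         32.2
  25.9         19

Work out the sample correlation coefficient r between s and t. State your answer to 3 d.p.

0.503

n = 8, Σs = 147.4, Σt = 185.8, Σs² = 2987.66, Σt² = 4978.36, Σst = 3636.71
nΣst − ΣsΣt = 29093.68 − 27386.92 = 1706.76
nΣs² − (Σs)² = 23901.28 − 21726.76 = 2174.52; nΣt² − (Σt)² = 39826.88 − 34521.64 = 5305.24
r = 1706.76 / √(2174.52 × 5305.24) = 1706.76 / 3396.5203 ≈ 0.503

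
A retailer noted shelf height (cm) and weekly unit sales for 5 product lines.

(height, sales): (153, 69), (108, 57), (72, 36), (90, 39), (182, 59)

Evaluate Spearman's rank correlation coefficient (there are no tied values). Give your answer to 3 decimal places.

Rank height: 4, 3, 1, 2, 5
Rank sales: 5, 3, 1, 2, 4
d = rank(height) − rank(sales): -1, 0, 0, 0, 1; Σd² = 2
ρ = 1 − 6Σd² / [n(n²−1)] = 1 − 6×2 / (5×24) = 1 − 12/120 ≈ 0.900

0.900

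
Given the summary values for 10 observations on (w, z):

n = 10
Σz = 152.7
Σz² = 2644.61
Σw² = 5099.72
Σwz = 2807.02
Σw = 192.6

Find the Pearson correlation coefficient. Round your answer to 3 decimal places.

-0.203

r = (nΣwz − ΣwΣz) / √[(nΣw² − (Σw)²)(nΣz² − (Σz)²)]
Numerator: 10×2807.02 − 192.6×152.7 = -1339.82
Denominator: √[(50997.2 − 37094.76)(26446.1 − 23317.29)] = √[13902.44 × 3128.81] = 6595.3084
r = -1339.82 / 6595.3084 ≈ -0.203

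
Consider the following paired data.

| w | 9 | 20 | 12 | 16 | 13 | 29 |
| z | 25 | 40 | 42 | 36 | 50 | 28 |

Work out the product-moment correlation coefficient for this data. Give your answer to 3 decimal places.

n = 6, Σw = 99, Σz = 221, Σw² = 1891, Σz² = 8569, Σwz = 3567
nΣwz − ΣwΣz = 21402 − 21879 = -477
nΣw² − (Σw)² = 11346 − 9801 = 1545; nΣz² − (Σz)² = 51414 − 48841 = 2573
r = -477 / √(1545 × 2573) = -477 / 1993.8117 ≈ -0.239

-0.239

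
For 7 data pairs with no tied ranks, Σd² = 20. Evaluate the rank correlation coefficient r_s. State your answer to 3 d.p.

0.643

ρ = 1 − 6Σd² / [n(n²−1)] = 1 − 6×20 / (7×48)
  = 1 − 120/336 = 1 − 0.3571 ≈ 0.643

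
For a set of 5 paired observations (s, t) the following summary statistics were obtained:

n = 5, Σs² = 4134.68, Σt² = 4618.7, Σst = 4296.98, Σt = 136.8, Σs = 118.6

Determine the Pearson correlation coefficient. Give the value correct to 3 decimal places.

0.978

r = (nΣst − ΣsΣt) / √[(nΣs² − (Σs)²)(nΣt² − (Σt)²)]
Numerator: 5×4296.98 − 118.6×136.8 = 5260.42
Denominator: √[(20673.4 − 14065.96)(23093.5 − 18714.24)] = √[6607.44 × 4379.26] = 5379.1912
r = 5260.42 / 5379.1912 ≈ 0.978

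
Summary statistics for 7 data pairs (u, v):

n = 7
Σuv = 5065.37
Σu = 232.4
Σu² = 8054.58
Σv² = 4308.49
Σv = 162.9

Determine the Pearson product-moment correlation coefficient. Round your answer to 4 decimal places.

r = (nΣuv − ΣuΣv) / √[(nΣu² − (Σu)²)(nΣv² − (Σv)²)]
Numerator: 7×5065.37 − 232.4×162.9 = -2400.37
Denominator: √[(56382.06 − 54009.76)(30159.43 − 26536.41)] = √[2372.3 × 3623.02] = 2931.7043
r = -2400.37 / 2931.7043 ≈ -0.8188

-0.8188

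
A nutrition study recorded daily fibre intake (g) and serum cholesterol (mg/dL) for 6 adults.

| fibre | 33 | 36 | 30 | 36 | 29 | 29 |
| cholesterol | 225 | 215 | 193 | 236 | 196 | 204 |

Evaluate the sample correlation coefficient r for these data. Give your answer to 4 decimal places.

0.8257

n = 6, Σx = 193, Σy = 1269, Σx² = 6263, Σy² = 269827, Σxy = 41051
nΣxy − ΣxΣy = 246306 − 244917 = 1389
nΣx² − (Σx)² = 37578 − 37249 = 329; nΣy² − (Σy)² = 1618962 − 1610361 = 8601
r = 1389 / √(329 × 8601) = 1389 / 1682.1798 ≈ 0.8257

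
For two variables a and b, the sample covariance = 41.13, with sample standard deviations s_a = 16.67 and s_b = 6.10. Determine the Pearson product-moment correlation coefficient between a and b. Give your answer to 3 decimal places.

r = Cov(a,b) / (s_a · s_b) = 41.13 / (16.67 × 6.10)
  = 41.13 / 101.6870 ≈ 0.404

0.404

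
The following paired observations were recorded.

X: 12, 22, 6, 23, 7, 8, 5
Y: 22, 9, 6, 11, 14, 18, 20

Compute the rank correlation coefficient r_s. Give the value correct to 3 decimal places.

Rank X: 5, 6, 2, 7, 3, 4, 1
Rank Y: 7, 2, 1, 3, 4, 5, 6
d = rank(X) − rank(Y): -2, 4, 1, 4, -1, -1, -5; Σd² = 64
ρ = 1 − 6Σd² / [n(n²−1)] = 1 − 6×64 / (7×48) = 1 − 384/336 ≈ -0.143

-0.143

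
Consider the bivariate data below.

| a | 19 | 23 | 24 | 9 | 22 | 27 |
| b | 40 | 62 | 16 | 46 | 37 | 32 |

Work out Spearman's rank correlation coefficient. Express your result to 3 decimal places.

Rank a: 2, 4, 5, 1, 3, 6
Rank b: 4, 6, 1, 5, 3, 2
d = rank(a) − rank(b): -2, -2, 4, -4, 0, 4; Σd² = 56
ρ = 1 − 6Σd² / [n(n²−1)] = 1 − 6×56 / (6×35) = 1 − 336/210 ≈ -0.600

-0.600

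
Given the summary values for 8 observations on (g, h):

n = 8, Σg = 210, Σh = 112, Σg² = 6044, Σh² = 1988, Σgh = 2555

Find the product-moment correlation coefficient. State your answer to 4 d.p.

r = (nΣgh − ΣgΣh) / √[(nΣg² − (Σg)²)(nΣh² − (Σh)²)]
Numerator: 8×2555 − 210×112 = -3080
Denominator: √[(48352 − 44100)(15904 − 12544)] = √[4252 × 3360] = 3779.7778
r = -3080 / 3779.7778 ≈ -0.8149

-0.8149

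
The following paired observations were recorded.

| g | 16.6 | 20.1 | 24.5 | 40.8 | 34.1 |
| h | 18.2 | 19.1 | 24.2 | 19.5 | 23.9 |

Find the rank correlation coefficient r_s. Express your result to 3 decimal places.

0.600

Rank g: 1, 2, 3, 5, 4
Rank h: 1, 2, 5, 3, 4
d = rank(g) − rank(h): 0, 0, -2, 2, 0; Σd² = 8
ρ = 1 − 6Σd² / [n(n²−1)] = 1 − 6×8 / (5×24) = 1 − 48/120 ≈ 0.600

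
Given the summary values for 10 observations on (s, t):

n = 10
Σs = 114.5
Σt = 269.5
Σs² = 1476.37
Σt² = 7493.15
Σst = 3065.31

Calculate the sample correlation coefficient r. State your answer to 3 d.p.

-0.105

r = (nΣst − ΣsΣt) / √[(nΣs² − (Σs)²)(nΣt² − (Σt)²)]
Numerator: 10×3065.31 − 114.5×269.5 = -204.65
Denominator: √[(14763.7 − 13110.25)(74931.5 − 72630.25)] = √[1653.45 × 2301.25] = 1950.6414
r = -204.65 / 1950.6414 ≈ -0.105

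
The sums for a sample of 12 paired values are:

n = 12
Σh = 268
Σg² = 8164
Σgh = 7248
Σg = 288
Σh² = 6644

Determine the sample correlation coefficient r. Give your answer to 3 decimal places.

0.899

r = (nΣgh − ΣgΣh) / √[(nΣg² − (Σg)²)(nΣh² − (Σh)²)]
Numerator: 12×7248 − 288×268 = 9792
Denominator: √[(97968 − 82944)(79728 − 71824)] = √[15024 × 7904] = 10897.2334
r = 9792 / 10897.2334 ≈ 0.899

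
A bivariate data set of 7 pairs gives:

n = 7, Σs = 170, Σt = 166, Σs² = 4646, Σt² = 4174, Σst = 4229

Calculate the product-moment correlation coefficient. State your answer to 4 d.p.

r = (nΣst − ΣsΣt) / √[(nΣs² − (Σs)²)(nΣt² − (Σt)²)]
Numerator: 7×4229 − 170×166 = 1383
Denominator: √[(32522 − 28900)(29218 − 27556)] = √[3622 × 1662] = 2453.5207
r = 1383 / 2453.5207 ≈ 0.5637

0.5637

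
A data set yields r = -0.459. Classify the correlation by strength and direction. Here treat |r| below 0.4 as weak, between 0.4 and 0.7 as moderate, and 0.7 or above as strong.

r = -0.459 < 0 so the relationship is negative.
|r| = 0.459, which falls in the moderate range.

moderate negative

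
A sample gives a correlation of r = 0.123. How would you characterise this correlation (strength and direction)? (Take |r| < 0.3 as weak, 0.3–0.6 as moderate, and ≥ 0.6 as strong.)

r = 0.123 > 0 so the relationship is positive.
|r| = 0.123, which falls in the weak range.

weak positive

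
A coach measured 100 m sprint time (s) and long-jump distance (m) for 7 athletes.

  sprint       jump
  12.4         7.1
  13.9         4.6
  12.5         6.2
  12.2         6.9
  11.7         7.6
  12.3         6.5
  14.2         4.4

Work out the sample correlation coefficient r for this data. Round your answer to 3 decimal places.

n = 7, Σx = 89.2, Σy = 43.3, Σx² = 1141.88, Σy² = 276.99, Σxy = 545.01
nΣxy − ΣxΣy = 3815.07 − 3862.36 = -47.29
nΣx² − (Σx)² = 7993.16 − 7956.64 = 36.52; nΣy² − (Σy)² = 1938.93 − 1874.89 = 64.04
r = -47.29 / √(36.52 × 64.04) = -47.29 / 48.3605 ≈ -0.978

-0.978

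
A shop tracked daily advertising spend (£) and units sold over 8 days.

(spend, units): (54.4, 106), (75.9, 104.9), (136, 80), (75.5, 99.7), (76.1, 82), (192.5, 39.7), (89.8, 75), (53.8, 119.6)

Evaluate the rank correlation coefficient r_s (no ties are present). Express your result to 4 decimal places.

Rank spend: 2, 4, 7, 3, 5, 8, 6, 1
Rank units: 7, 6, 3, 5, 4, 1, 2, 8
d = rank(spend) − rank(units): -5, -2, 4, -2, 1, 7, 4, -7; Σd² = 164
ρ = 1 − 6Σd² / [n(n²−1)] = 1 − 6×164 / (8×63) = 1 − 984/504 ≈ -0.9524

-0.9524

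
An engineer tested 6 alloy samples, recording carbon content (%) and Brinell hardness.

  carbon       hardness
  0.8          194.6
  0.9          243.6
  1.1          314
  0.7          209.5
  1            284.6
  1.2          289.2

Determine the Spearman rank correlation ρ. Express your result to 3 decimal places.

Rank carbon: 2, 3, 5, 1, 4, 6
Rank hardness: 1, 3, 6, 2, 4, 5
d = rank(carbon) − rank(hardness): 1, 0, -1, -1, 0, 1; Σd² = 4
ρ = 1 − 6Σd² / [n(n²−1)] = 1 − 6×4 / (6×35) = 1 − 24/210 ≈ 0.886

0.886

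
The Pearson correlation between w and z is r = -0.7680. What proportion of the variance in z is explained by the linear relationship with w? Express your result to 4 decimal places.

r² = (-0.7680)² = 0.5898

0.5898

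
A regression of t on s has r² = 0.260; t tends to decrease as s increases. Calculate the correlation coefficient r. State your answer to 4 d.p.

-0.5099

|r| = √0.260 = 0.5099
The association is negative, so r = −0.5099.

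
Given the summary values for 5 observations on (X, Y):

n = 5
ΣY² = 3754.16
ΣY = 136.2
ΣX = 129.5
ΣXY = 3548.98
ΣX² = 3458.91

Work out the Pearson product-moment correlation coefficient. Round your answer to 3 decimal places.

0.315

r = (nΣXY − ΣXΣY) / √[(nΣX² − (ΣX)²)(nΣY² − (ΣY)²)]
Numerator: 5×3548.98 − 129.5×136.2 = 107
Denominator: √[(17294.55 − 16770.25)(18770.8 − 18550.44)] = √[524.3 × 220.36] = 339.9040
r = 107 / 339.9040 ≈ 0.315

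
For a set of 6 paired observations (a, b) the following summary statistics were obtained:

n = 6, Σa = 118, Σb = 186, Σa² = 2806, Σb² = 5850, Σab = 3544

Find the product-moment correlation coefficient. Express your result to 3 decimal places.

-0.565

r = (nΣab − ΣaΣb) / √[(nΣa² − (Σa)²)(nΣb² − (Σb)²)]
Numerator: 6×3544 − 118×186 = -684
Denominator: √[(16836 − 13924)(35100 − 34596)] = √[2912 × 504] = 1211.4652
r = -684 / 1211.4652 ≈ -0.565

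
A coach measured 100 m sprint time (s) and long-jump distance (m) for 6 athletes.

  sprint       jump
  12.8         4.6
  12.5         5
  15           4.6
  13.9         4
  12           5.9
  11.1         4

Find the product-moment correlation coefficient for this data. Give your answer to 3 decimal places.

n = 6, Σx = 77.3, Σy = 28.1, Σx² = 1005.51, Σy² = 134.13, Σxy = 361.18
nΣxy − ΣxΣy = 2167.08 − 2172.13 = -5.05
nΣx² − (Σx)² = 6033.06 − 5975.29 = 57.77; nΣy² − (Σy)² = 804.78 − 789.61 = 15.17
r = -5.05 / √(57.77 × 15.17) = -5.05 / 29.6036 ≈ -0.171

-0.171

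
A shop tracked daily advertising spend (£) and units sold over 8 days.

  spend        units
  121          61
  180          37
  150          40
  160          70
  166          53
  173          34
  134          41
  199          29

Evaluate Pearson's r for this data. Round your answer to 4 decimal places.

n = 8, Σx = 1283, Σy = 365, Σx² = 210183, Σy² = 18077, Σxy = 57186
nΣxy − ΣxΣy = 457488 − 468295 = -10807
nΣx² − (Σx)² = 1681464 − 1646089 = 35375; nΣy² − (Σy)² = 144616 − 133225 = 11391
r = -10807 / √(35375 × 11391) = -10807 / 20073.7795 ≈ -0.5384

-0.5384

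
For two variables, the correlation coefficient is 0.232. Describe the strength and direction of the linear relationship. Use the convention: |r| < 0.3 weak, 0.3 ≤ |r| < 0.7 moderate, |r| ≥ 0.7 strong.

weak positive

r = 0.232 > 0 so the relationship is positive.
|r| = 0.232, which falls in the weak range.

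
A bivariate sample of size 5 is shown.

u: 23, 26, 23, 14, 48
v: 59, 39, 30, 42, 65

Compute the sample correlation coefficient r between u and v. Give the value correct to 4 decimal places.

n = 5, Σu = 134, Σv = 235, Σu² = 4234, Σv² = 11891, Σuv = 6769
nΣuv − ΣuΣv = 33845 − 31490 = 2355
nΣu² − (Σu)² = 21170 − 17956 = 3214; nΣv² − (Σv)² = 59455 − 55225 = 4230
r = 2355 / √(3214 × 4230) = 2355 / 3687.1696 ≈ 0.6387

0.6387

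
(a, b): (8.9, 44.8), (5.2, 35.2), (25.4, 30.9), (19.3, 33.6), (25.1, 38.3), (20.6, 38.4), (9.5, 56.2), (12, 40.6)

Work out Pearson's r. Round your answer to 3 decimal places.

n = 8, Σa = 126, Σb = 318, Σa² = 2412.52, Σb² = 13078.1, Σab = 4788.57
nΣab − ΣaΣb = 38308.56 − 40068 = -1759.44
nΣa² − (Σa)² = 19300.16 − 15876 = 3424.16; nΣb² − (Σb)² = 104624.8 − 101124 = 3500.8
r = -1759.44 / √(3424.16 × 3500.8) = -1759.44 / 3462.2679 ≈ -0.508

-0.508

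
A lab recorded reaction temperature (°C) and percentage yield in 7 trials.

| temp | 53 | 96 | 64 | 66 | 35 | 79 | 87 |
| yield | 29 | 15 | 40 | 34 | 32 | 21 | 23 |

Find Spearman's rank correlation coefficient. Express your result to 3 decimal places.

Rank temp: 2, 7, 3, 4, 1, 5, 6
Rank yield: 4, 1, 7, 6, 5, 2, 3
d = rank(temp) − rank(yield): -2, 6, -4, -2, -4, 3, 3; Σd² = 94
ρ = 1 − 6Σd² / [n(n²−1)] = 1 − 6×94 / (7×48) = 1 − 564/336 ≈ -0.679

-0.679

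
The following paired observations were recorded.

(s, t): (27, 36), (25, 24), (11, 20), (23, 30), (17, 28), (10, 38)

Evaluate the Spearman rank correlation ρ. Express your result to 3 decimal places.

-0.029

Rank s: 6, 5, 2, 4, 3, 1
Rank t: 5, 2, 1, 4, 3, 6
d = rank(s) − rank(t): 1, 3, 1, 0, 0, -5; Σd² = 36
ρ = 1 − 6Σd² / [n(n²−1)] = 1 − 6×36 / (6×35) = 1 − 216/210 ≈ -0.029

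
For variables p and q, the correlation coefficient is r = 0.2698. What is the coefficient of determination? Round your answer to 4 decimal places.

0.0728

r² = (0.2698)² = 0.0728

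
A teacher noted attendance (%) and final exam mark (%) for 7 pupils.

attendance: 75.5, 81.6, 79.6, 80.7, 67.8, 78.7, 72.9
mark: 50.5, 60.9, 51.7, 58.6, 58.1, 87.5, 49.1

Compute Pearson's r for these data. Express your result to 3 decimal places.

n = 7, Σx = 536.8, Σy = 416.4, Σx² = 41312.4, Σy² = 25808.58, Σxy = 32031.35
nΣxy − ΣxΣy = 224219.45 − 223523.52 = 695.93
nΣx² − (Σx)² = 289186.8 − 288154.24 = 1032.56; nΣy² − (Σy)² = 180660.06 − 173388.96 = 7271.1
r = 695.93 / √(1032.56 × 7271.1) = 695.93 / 2740.0451 ≈ 0.254

0.254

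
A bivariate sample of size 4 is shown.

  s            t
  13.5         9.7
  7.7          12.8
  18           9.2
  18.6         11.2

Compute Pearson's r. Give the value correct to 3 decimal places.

-0.671

n = 4, Σs = 57.8, Σt = 42.9, Σs² = 911.5, Σt² = 468.01, Σst = 603.43
nΣst − ΣsΣt = 2413.72 − 2479.62 = -65.9
nΣs² − (Σs)² = 3646 − 3340.84 = 305.16; nΣt² − (Σt)² = 1872.04 − 1840.41 = 31.63
r = -65.9 / √(305.16 × 31.63) = -65.9 / 98.2457 ≈ -0.671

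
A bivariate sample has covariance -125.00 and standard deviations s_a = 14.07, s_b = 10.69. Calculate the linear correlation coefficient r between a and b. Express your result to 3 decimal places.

r = Cov(a,b) / (s_a · s_b) = -125.00 / (14.07 × 10.69)
  = -125.00 / 150.4083 ≈ -0.831

-0.831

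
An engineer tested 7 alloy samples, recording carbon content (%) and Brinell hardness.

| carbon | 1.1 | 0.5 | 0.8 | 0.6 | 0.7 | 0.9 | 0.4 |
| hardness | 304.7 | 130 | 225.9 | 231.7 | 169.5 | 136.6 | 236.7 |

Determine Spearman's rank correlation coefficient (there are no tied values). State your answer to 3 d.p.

Rank carbon: 7, 2, 5, 3, 4, 6, 1
Rank hardness: 7, 1, 4, 5, 3, 2, 6
d = rank(carbon) − rank(hardness): 0, 1, 1, -2, 1, 4, -5; Σd² = 48
ρ = 1 − 6Σd² / [n(n²−1)] = 1 − 6×48 / (7×48) = 1 − 288/336 ≈ 0.143

0.143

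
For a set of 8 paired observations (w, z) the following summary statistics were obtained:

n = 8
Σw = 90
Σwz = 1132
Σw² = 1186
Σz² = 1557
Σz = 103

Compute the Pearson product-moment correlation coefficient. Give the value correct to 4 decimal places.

r = (nΣwz − ΣwΣz) / √[(nΣw² − (Σw)²)(nΣz² − (Σz)²)]
Numerator: 8×1132 − 90×103 = -214
Denominator: √[(9488 − 8100)(12456 − 10609)] = √[1388 × 1847] = 1601.1358
r = -214 / 1601.1358 ≈ -0.1337

-0.1337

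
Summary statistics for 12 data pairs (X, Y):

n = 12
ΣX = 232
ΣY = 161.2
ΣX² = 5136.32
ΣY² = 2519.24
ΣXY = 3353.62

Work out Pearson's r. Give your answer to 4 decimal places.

0.4940

r = (nΣXY − ΣXΣY) / √[(nΣX² − (ΣX)²)(nΣY² − (ΣY)²)]
Numerator: 12×3353.62 − 232×161.2 = 2845.04
Denominator: √[(61635.84 − 53824)(30230.88 − 25985.44)] = √[7811.84 × 4245.44] = 5758.8799
r = 2845.04 / 5758.8799 ≈ 0.4940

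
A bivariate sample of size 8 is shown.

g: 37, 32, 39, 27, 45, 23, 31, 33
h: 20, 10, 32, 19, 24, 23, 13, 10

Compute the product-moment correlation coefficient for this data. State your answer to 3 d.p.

0.333

n = 8, Σg = 267, Σh = 151, Σg² = 9247, Σh² = 3259, Σgh = 5163
nΣgh − ΣgΣh = 41304 − 40317 = 987
nΣg² − (Σg)² = 73976 − 71289 = 2687; nΣh² − (Σh)² = 26072 − 22801 = 3271
r = 987 / √(2687 × 3271) = 987 / 2964.6546 ≈ 0.333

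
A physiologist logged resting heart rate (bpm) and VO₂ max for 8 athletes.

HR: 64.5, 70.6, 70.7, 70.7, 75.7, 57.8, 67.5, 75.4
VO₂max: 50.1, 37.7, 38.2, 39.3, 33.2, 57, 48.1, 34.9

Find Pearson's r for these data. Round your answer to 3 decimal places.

n = 8, Σx = 552.9, Σy = 338.5, Σx² = 38454.33, Σy² = 14817.89, Σxy = 23058.37
nΣxy − ΣxΣy = 184466.96 − 187156.65 = -2689.69
nΣx² − (Σx)² = 307634.64 − 305698.41 = 1936.23; nΣy² − (Σy)² = 118543.12 − 114582.25 = 3960.87
r = -2689.69 / √(1936.23 × 3960.87) = -2689.69 / 2769.3240 ≈ -0.971

-0.971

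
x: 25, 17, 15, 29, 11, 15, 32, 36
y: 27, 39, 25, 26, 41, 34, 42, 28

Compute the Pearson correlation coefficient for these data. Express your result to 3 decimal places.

n = 8, Σx = 180, Σy = 262, Σx² = 4646, Σy² = 8936, Σxy = 5780
nΣxy − ΣxΣy = 46240 − 47160 = -920
nΣx² − (Σx)² = 37168 − 32400 = 4768; nΣy² − (Σy)² = 71488 − 68644 = 2844
r = -920 / √(4768 × 2844) = -920 / 3682.4166 ≈ -0.250

-0.250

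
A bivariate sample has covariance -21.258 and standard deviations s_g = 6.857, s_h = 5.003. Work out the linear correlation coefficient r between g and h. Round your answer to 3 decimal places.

r = Cov(g,h) / (s_g · s_h) = -21.258 / (6.857 × 5.003)
  = -21.258 / 34.3056 ≈ -0.620

-0.620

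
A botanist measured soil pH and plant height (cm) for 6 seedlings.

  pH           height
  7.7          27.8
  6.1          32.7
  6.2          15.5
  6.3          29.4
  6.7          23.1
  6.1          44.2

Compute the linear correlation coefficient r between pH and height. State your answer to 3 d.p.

n = 6, Σx = 39.1, Σy = 172.7, Σx² = 256.73, Σy² = 5433.99, Σxy = 1119.24
nΣxy − ΣxΣy = 6715.44 − 6752.57 = -37.13
nΣx² − (Σx)² = 1540.38 − 1528.81 = 11.57; nΣy² − (Σy)² = 32603.94 − 29825.29 = 2778.65
r = -37.13 / √(11.57 × 2778.65) = -37.13 / 179.3014 ≈ -0.207

-0.207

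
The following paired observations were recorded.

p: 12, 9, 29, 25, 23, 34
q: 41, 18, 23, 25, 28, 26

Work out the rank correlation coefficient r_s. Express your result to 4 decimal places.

Rank p: 2, 1, 5, 4, 3, 6
Rank q: 6, 1, 2, 3, 5, 4
d = rank(p) − rank(q): -4, 0, 3, 1, -2, 2; Σd² = 34
ρ = 1 − 6Σd² / [n(n²−1)] = 1 − 6×34 / (6×35) = 1 − 204/210 ≈ 0.0286

0.0286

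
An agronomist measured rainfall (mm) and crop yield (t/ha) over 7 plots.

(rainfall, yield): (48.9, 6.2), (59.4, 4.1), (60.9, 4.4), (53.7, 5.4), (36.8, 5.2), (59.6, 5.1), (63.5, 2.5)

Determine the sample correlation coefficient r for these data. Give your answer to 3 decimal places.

-0.612

n = 7, Σx = 382.8, Σy = 32.9, Σx² = 21450.72, Σy² = 163.07, Σxy = 1758.73
nΣxy − ΣxΣy = 12311.11 − 12594.12 = -283.01
nΣx² − (Σx)² = 150155.04 − 146535.84 = 3619.2; nΣy² − (Σy)² = 1141.49 − 1082.41 = 59.08
r = -283.01 / √(3619.2 × 59.08) = -283.01 / 462.4093 ≈ -0.612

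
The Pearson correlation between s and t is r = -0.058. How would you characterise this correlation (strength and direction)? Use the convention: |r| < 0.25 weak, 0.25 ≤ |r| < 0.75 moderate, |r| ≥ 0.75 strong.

r = -0.058 < 0 so the relationship is negative.
|r| = 0.058, which falls in the weak range.

weak negative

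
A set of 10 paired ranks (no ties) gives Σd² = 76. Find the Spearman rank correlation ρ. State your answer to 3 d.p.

0.539

ρ = 1 − 6Σd² / [n(n²−1)] = 1 − 6×76 / (10×99)
  = 1 − 456/990 = 1 − 0.4606 ≈ 0.539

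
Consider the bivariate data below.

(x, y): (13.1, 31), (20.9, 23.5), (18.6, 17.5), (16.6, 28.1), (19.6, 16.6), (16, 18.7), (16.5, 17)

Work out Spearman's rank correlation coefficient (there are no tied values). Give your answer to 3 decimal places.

Rank x: 1, 7, 5, 4, 6, 2, 3
Rank y: 7, 5, 3, 6, 1, 4, 2
d = rank(x) − rank(y): -6, 2, 2, -2, 5, -2, 1; Σd² = 78
ρ = 1 − 6Σd² / [n(n²−1)] = 1 − 6×78 / (7×48) = 1 − 468/336 ≈ -0.393

-0.393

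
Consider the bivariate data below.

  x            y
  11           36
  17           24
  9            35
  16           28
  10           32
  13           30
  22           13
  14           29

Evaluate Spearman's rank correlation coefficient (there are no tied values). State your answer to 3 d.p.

-0.929

Rank x: 3, 7, 1, 6, 2, 4, 8, 5
Rank y: 8, 2, 7, 3, 6, 5, 1, 4
d = rank(x) − rank(y): -5, 5, -6, 3, -4, -1, 7, 1; Σd² = 162
ρ = 1 − 6Σd² / [n(n²−1)] = 1 − 6×162 / (8×63) = 1 − 972/504 ≈ -0.929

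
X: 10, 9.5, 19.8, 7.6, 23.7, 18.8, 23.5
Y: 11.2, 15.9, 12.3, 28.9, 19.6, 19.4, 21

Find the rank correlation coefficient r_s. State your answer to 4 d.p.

0.0357

Rank X: 3, 2, 5, 1, 7, 4, 6
Rank Y: 1, 3, 2, 7, 5, 4, 6
d = rank(X) − rank(Y): 2, -1, 3, -6, 2, 0, 0; Σd² = 54
ρ = 1 − 6Σd² / [n(n²−1)] = 1 − 6×54 / (7×48) = 1 − 324/336 ≈ 0.0357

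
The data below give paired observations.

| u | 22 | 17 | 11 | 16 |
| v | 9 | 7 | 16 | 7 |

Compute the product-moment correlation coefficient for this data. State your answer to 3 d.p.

-0.666

n = 4, Σu = 66, Σv = 39, Σu² = 1150, Σv² = 435, Σuv = 605
nΣuv − ΣuΣv = 2420 − 2574 = -154
nΣu² − (Σu)² = 4600 − 4356 = 244; nΣv² − (Σv)² = 1740 − 1521 = 219
r = -154 / √(244 × 219) = -154 / 231.1623 ≈ -0.666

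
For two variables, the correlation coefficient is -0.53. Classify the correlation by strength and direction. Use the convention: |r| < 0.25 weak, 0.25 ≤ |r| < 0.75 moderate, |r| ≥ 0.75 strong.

moderate negative

r = -0.53 < 0 so the relationship is negative.
|r| = 0.53, which falls in the moderate range.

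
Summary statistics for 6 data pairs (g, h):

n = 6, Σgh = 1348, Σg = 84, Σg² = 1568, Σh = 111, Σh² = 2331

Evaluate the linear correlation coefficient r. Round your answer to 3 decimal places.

-0.625

r = (nΣgh − ΣgΣh) / √[(nΣg² − (Σg)²)(nΣh² − (Σh)²)]
Numerator: 6×1348 − 84×111 = -1236
Denominator: √[(9408 − 7056)(13986 − 12321)] = √[2352 × 1665] = 1978.9088
r = -1236 / 1978.9088 ≈ -0.625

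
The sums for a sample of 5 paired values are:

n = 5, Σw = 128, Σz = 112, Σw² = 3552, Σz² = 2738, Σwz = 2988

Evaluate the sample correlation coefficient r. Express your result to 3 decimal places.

r = (nΣwz − ΣwΣz) / √[(nΣw² − (Σw)²)(nΣz² − (Σz)²)]
Numerator: 5×2988 − 128×112 = 604
Denominator: √[(17760 − 16384)(13690 − 12544)] = √[1376 × 1146] = 1255.7452
r = 604 / 1255.7452 ≈ 0.481

0.481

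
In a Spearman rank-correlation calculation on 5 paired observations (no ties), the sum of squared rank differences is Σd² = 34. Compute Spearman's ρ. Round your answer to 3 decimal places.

-0.700

ρ = 1 − 6Σd² / [n(n²−1)] = 1 − 6×34 / (5×24)
  = 1 − 204/120 = 1 − 1.7000 ≈ -0.700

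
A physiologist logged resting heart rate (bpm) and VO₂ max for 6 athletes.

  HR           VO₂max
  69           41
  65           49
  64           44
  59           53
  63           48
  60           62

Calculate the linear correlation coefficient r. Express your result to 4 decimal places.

n = 6, Σx = 380, Σy = 297, Σx² = 24132, Σy² = 14975, Σxy = 18701
nΣxy − ΣxΣy = 112206 − 112860 = -654
nΣx² − (Σx)² = 144792 − 144400 = 392; nΣy² − (Σy)² = 89850 − 88209 = 1641
r = -654 / √(392 × 1641) = -654 / 802.0424 ≈ -0.8154

-0.8154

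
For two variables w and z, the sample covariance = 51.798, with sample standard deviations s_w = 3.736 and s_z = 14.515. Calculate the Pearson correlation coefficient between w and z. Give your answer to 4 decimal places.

r = Cov(w,z) / (s_w · s_z) = 51.798 / (3.736 × 14.515)
  = 51.798 / 54.2280 ≈ 0.9552

0.9552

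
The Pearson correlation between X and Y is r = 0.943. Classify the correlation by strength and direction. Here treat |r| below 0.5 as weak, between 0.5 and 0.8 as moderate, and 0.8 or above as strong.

strong positive

r = 0.943 > 0 so the relationship is positive.
|r| = 0.943, which falls in the strong range.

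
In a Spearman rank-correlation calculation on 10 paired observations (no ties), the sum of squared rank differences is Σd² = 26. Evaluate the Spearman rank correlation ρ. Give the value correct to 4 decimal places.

ρ = 1 − 6Σd² / [n(n²−1)] = 1 − 6×26 / (10×99)
  = 1 − 156/990 = 1 − 0.15758 ≈ 0.8424

0.8424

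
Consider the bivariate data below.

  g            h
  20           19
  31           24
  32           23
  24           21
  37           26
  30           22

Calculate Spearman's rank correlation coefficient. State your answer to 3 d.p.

0.943

Rank g: 1, 4, 5, 2, 6, 3
Rank h: 1, 5, 4, 2, 6, 3
d = rank(g) − rank(h): 0, -1, 1, 0, 0, 0; Σd² = 2
ρ = 1 − 6Σd² / [n(n²−1)] = 1 − 6×2 / (6×35) = 1 − 12/210 ≈ 0.943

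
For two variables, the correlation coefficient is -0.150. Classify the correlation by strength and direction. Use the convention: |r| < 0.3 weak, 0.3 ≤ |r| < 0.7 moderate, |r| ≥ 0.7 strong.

weak negative

r = -0.150 < 0 so the relationship is negative.
|r| = 0.150, which falls in the weak range.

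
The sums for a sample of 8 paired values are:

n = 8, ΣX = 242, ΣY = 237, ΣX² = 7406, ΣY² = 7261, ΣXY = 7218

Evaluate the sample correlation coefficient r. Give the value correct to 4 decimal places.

r = (nΣXY − ΣXΣY) / √[(nΣX² − (ΣX)²)(nΣY² − (ΣY)²)]
Numerator: 8×7218 − 242×237 = 390
Denominator: √[(59248 − 58564)(58088 − 56169)] = √[684 × 1919] = 1145.6858
r = 390 / 1145.6858 ≈ 0.3404

0.3404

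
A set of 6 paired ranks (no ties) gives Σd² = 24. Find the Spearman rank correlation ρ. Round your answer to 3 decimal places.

0.314

ρ = 1 − 6Σd² / [n(n²−1)] = 1 − 6×24 / (6×35)
  = 1 − 144/210 = 1 − 0.6857 ≈ 0.314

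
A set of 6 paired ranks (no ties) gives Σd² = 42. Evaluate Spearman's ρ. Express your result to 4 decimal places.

-0.2000

ρ = 1 − 6Σd² / [n(n²−1)] = 1 − 6×42 / (6×35)
  = 1 − 252/210 = 1 − 1.20000 ≈ -0.2000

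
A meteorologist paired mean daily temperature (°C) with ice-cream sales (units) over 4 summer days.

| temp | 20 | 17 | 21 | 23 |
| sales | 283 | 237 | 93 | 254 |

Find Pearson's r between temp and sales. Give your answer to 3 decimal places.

n = 4, Σx = 81, Σy = 867, Σx² = 1659, Σy² = 209423, Σxy = 17484
nΣxy − ΣxΣy = 69936 − 70227 = -291
nΣx² − (Σx)² = 6636 − 6561 = 75; nΣy² − (Σy)² = 837692 − 751689 = 86003
r = -291 / √(75 × 86003) = -291 / 2539.7293 ≈ -0.115

-0.115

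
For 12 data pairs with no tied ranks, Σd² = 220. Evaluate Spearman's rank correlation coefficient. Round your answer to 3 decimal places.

ρ = 1 − 6Σd² / [n(n²−1)] = 1 − 6×220 / (12×143)
  = 1 − 1320/1716 = 1 − 0.7692 ≈ 0.231

0.231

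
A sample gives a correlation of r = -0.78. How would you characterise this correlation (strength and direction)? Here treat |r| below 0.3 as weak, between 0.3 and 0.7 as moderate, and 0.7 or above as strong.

strong negative

r = -0.78 < 0 so the relationship is negative.
|r| = 0.78, which falls in the strong range.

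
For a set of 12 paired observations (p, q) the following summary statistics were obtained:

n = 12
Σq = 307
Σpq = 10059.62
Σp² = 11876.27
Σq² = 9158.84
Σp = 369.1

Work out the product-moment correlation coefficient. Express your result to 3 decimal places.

r = (nΣpq − ΣpΣq) / √[(nΣp² − (Σp)²)(nΣq² − (Σq)²)]
Numerator: 12×10059.62 − 369.1×307 = 7401.74
Denominator: √[(142515.24 − 136234.81)(109906.08 − 94249)] = √[6280.43 × 15657.08] = 9916.3095
r = 7401.74 / 9916.3095 ≈ 0.746

0.746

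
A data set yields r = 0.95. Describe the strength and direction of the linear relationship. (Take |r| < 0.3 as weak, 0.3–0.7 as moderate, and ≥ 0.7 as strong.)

strong positive

r = 0.95 > 0 so the relationship is positive.
|r| = 0.95, which falls in the strong range.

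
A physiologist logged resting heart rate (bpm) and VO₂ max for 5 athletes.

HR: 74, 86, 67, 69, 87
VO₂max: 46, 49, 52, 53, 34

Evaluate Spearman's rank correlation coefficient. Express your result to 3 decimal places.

Rank HR: 3, 4, 1, 2, 5
Rank VO₂max: 2, 3, 4, 5, 1
d = rank(HR) − rank(VO₂max): 1, 1, -3, -3, 4; Σd² = 36
ρ = 1 − 6Σd² / [n(n²−1)] = 1 − 6×36 / (5×24) = 1 − 216/120 ≈ -0.800

-0.800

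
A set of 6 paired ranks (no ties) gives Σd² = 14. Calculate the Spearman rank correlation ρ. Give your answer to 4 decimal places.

0.6000

ρ = 1 − 6Σd² / [n(n²−1)] = 1 − 6×14 / (6×35)
  = 1 − 84/210 = 1 − 0.40000 ≈ 0.6000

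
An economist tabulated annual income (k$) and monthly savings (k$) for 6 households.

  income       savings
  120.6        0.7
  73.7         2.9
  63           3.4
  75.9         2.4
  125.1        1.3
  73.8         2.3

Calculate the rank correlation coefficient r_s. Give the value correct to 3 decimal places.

Rank income: 5, 2, 1, 4, 6, 3
Rank savings: 1, 5, 6, 4, 2, 3
d = rank(income) − rank(savings): 4, -3, -5, 0, 4, 0; Σd² = 66
ρ = 1 − 6Σd² / [n(n²−1)] = 1 − 6×66 / (6×35) = 1 − 396/210 ≈ -0.886

-0.886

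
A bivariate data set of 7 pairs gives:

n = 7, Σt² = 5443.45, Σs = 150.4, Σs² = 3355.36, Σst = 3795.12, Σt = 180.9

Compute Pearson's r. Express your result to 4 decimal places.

-0.2970

r = (nΣst − ΣsΣt) / √[(nΣs² − (Σs)²)(nΣt² − (Σt)²)]
Numerator: 7×3795.12 − 150.4×180.9 = -641.52
Denominator: √[(23487.52 − 22620.16)(38104.15 − 32724.81)] = √[867.36 × 5379.34] = 2160.0519
r = -641.52 / 2160.0519 ≈ -0.2970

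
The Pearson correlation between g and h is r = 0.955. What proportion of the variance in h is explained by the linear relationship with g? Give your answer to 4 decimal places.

0.9120

r² = (0.955)² = 0.9120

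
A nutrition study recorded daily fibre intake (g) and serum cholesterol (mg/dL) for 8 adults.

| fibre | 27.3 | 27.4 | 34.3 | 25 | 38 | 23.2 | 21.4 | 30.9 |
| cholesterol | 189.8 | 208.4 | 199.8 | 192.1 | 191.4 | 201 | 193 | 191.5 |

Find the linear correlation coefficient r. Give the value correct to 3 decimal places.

n = 8, Σx = 227.5, Σy = 1567, Σx² = 6692.55, Σy² = 307233.26, Σxy = 44531.29
nΣxy − ΣxΣy = 356250.32 − 356492.5 = -242.18
nΣx² − (Σx)² = 53540.4 − 51756.25 = 1784.15; nΣy² − (Σy)² = 2457866.08 − 2455489 = 2377.08
r = -242.18 / √(1784.15 × 2377.08) = -242.18 / 2059.3852 ≈ -0.118

-0.118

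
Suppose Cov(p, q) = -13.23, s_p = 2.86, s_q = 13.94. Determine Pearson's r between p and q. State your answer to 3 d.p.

r = Cov(p,q) / (s_p · s_q) = -13.23 / (2.86 × 13.94)
  = -13.23 / 39.8684 ≈ -0.332

-0.332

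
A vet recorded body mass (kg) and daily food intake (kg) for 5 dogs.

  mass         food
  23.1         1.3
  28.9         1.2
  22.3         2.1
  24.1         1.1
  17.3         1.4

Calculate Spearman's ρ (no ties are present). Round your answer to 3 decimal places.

Rank mass: 3, 5, 2, 4, 1
Rank food: 3, 2, 5, 1, 4
d = rank(mass) − rank(food): 0, 3, -3, 3, -3; Σd² = 36
ρ = 1 − 6Σd² / [n(n²−1)] = 1 − 6×36 / (5×24) = 1 − 216/120 ≈ -0.800

-0.800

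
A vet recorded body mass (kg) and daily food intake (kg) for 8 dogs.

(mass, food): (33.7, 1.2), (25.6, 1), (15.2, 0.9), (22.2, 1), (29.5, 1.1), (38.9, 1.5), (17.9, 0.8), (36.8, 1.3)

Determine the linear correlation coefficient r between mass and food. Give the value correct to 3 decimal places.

0.945

n = 8, Σx = 219.8, Σy = 8.8, Σx² = 6573.04, Σy² = 10.04, Σxy = 254.88
nΣxy − ΣxΣy = 2039.04 − 1934.24 = 104.8
nΣx² − (Σx)² = 52584.32 − 48312.04 = 4272.28; nΣy² − (Σy)² = 80.32 − 77.44 = 2.88
r = 104.8 / √(4272.28 × 2.88) = 104.8 / 110.9241 ≈ 0.945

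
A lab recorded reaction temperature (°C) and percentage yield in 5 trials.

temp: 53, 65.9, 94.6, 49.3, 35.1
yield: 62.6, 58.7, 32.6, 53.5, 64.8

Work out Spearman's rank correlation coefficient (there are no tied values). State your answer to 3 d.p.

-0.700

Rank temp: 3, 4, 5, 2, 1
Rank yield: 4, 3, 1, 2, 5
d = rank(temp) − rank(yield): -1, 1, 4, 0, -4; Σd² = 34
ρ = 1 − 6Σd² / [n(n²−1)] = 1 − 6×34 / (5×24) = 1 − 204/120 ≈ -0.700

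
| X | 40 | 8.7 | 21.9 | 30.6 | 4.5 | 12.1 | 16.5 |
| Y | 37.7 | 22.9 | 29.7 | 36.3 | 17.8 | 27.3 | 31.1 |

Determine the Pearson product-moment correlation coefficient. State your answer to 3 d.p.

0.938

n = 7, ΣX = 134.3, ΣY = 202.8, ΣX² = 3530.57, ΣY² = 6174.82, ΣXY = 4392.02
nΣXY − ΣXΣY = 30744.14 − 27236.04 = 3508.1
nΣX² − (ΣX)² = 24713.99 − 18036.49 = 6677.5; nΣY² − (ΣY)² = 43223.74 − 41127.84 = 2095.9
r = 3508.1 / √(6677.5 × 2095.9) = 3508.1 / 3741.0389 ≈ 0.938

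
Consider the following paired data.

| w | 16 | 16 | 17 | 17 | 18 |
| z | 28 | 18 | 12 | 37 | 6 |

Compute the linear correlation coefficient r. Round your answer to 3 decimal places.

n = 5, Σw = 84, Σz = 101, Σw² = 1414, Σz² = 2657, Σwz = 1677
nΣwz − ΣwΣz = 8385 − 8484 = -99
nΣw² − (Σw)² = 7070 − 7056 = 14; nΣz² − (Σz)² = 13285 − 10201 = 3084
r = -99 / √(14 × 3084) = -99 / 207.7884 ≈ -0.476

-0.476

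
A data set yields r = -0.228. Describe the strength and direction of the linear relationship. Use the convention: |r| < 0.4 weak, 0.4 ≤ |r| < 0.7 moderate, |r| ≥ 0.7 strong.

r = -0.228 < 0 so the relationship is negative.
|r| = 0.228, which falls in the weak range.

weak negative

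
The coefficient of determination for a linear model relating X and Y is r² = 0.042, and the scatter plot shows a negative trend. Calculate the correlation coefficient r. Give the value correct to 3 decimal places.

|r| = √0.042 = 0.205
The association is negative, so r = −0.205.

-0.205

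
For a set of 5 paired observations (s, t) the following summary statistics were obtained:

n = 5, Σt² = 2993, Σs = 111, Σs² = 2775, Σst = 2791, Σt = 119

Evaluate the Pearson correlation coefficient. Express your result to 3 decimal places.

0.667

r = (nΣst − ΣsΣt) / √[(nΣs² − (Σs)²)(nΣt² − (Σt)²)]
Numerator: 5×2791 − 111×119 = 746
Denominator: √[(13875 − 12321)(14965 − 14161)] = √[1554 × 804] = 1117.7728
r = 746 / 1117.7728 ≈ 0.667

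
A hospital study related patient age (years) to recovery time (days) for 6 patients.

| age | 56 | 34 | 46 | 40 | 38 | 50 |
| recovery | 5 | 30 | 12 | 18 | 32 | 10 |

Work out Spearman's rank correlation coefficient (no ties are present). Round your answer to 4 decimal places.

Rank age: 6, 1, 4, 3, 2, 5
Rank recovery: 1, 5, 3, 4, 6, 2
d = rank(age) − rank(recovery): 5, -4, 1, -1, -4, 3; Σd² = 68
ρ = 1 − 6Σd² / [n(n²−1)] = 1 − 6×68 / (6×35) = 1 − 408/210 ≈ -0.9429

-0.9429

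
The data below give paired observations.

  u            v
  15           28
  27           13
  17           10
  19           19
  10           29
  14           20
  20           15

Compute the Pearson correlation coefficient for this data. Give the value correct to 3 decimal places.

-0.699

n = 7, Σu = 122, Σv = 134, Σu² = 2300, Σv² = 2880, Σuv = 2172
nΣuv − ΣuΣv = 15204 − 16348 = -1144
nΣu² − (Σu)² = 16100 − 14884 = 1216; nΣv² − (Σv)² = 20160 − 17956 = 2204
r = -1144 / √(1216 × 2204) = -1144 / 1637.0901 ≈ -0.699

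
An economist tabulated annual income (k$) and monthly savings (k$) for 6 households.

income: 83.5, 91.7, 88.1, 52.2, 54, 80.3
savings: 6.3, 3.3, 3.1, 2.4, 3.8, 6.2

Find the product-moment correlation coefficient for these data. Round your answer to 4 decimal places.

0.3351

n = 6, Σx = 449.8, Σy = 25.1, Σx² = 35231.68, Σy² = 118.83, Σxy = 1930.11
nΣxy − ΣxΣy = 11580.66 − 11289.98 = 290.68
nΣx² − (Σx)² = 211390.08 − 202320.04 = 9070.04; nΣy² − (Σy)² = 712.98 − 630.01 = 82.97
r = 290.68 / √(9070.04 × 82.97) = 290.68 / 867.4913 ≈ 0.3351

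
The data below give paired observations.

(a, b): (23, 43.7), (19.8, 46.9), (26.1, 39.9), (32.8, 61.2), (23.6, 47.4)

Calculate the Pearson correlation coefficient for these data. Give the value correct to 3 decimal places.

0.695

n = 5, Σa = 125.3, Σb = 239.1, Σa² = 3235.05, Σb² = 11693.51, Σab = 6101.11
nΣab − ΣaΣb = 30505.55 − 29959.23 = 546.32
nΣa² − (Σa)² = 16175.25 − 15700.09 = 475.16; nΣb² − (Σb)² = 58467.55 − 57168.81 = 1298.74
r = 546.32 / √(475.16 × 1298.74) = 546.32 / 785.5630 ≈ 0.695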